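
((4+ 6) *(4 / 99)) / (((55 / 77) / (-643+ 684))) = 2296 / 99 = 23.19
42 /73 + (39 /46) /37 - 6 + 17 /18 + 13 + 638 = 361486550 /559107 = 646.54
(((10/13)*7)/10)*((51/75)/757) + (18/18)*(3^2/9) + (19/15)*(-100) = -92751068/738075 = -125.67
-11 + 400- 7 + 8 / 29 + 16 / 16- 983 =-17392 / 29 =-599.72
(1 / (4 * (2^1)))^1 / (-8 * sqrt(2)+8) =-sqrt(2) / 64 -1 / 64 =-0.04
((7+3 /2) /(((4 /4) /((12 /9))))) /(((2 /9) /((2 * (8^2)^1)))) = 6528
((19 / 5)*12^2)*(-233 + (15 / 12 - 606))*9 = -20628756 / 5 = -4125751.20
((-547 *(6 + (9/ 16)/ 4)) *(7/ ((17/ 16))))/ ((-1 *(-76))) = -1504797/ 5168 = -291.18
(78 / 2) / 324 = 13 / 108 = 0.12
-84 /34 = -42 /17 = -2.47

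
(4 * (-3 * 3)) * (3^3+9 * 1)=-1296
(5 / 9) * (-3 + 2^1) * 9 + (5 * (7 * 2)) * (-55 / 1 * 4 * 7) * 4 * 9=-3880805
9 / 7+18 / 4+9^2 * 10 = 11421 / 14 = 815.79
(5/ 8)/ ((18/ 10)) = 25/ 72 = 0.35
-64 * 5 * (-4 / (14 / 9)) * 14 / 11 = 11520 / 11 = 1047.27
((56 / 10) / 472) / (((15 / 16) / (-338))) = -18928 / 4425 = -4.28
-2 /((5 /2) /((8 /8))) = -4 /5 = -0.80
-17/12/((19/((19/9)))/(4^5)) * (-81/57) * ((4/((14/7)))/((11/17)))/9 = 147968/1881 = 78.66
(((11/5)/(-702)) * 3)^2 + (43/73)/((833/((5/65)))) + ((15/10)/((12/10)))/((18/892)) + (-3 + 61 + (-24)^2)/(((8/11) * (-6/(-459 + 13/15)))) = 5545952634404279/83241440100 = 66624.90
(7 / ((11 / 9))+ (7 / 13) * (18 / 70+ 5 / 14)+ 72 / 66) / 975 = 10223 / 1394250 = 0.01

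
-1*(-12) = 12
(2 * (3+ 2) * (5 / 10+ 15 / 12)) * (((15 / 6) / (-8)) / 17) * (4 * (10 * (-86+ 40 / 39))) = 1449875 / 1326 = 1093.42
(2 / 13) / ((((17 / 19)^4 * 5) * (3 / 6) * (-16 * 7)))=-130321 / 152008220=-0.00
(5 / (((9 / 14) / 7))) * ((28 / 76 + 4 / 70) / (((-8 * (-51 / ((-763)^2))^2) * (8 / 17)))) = -671401994975341 / 837216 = -801945967.32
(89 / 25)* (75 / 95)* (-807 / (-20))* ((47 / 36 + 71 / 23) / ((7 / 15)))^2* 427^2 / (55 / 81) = 95449482399398229 / 35379520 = 2697873865.99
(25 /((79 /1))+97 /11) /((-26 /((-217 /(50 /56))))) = 24115644 /282425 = 85.39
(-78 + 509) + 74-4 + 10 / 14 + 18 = 3638 / 7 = 519.71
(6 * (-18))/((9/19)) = -228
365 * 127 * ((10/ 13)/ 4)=231775/ 26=8914.42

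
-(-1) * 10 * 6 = 60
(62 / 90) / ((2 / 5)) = 31 / 18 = 1.72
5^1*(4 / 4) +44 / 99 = 49 / 9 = 5.44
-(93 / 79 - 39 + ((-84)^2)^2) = -3933180756 / 79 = -49787098.18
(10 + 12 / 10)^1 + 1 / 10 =113 / 10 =11.30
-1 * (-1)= 1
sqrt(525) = 5 * sqrt(21) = 22.91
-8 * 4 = -32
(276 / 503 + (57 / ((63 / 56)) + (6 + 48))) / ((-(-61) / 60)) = 3175400 / 30683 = 103.49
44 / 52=11 / 13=0.85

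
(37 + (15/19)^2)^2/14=92235362/912247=101.11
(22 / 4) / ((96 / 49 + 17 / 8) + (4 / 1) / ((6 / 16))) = 588 / 1577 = 0.37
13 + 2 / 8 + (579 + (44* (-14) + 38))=57 / 4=14.25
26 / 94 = 13 / 47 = 0.28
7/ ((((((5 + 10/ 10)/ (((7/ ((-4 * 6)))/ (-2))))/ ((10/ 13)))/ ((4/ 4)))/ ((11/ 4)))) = 2695/ 7488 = 0.36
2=2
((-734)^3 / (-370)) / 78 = 98861726 / 7215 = 13702.25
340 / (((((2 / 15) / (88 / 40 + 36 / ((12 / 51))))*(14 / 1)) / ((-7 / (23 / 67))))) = -13257960 / 23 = -576433.04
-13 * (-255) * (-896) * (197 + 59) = -760381440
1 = 1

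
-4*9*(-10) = 360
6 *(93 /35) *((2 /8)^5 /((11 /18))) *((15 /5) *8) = 7533 /12320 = 0.61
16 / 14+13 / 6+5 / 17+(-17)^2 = 208919 / 714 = 292.60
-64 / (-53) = 64 / 53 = 1.21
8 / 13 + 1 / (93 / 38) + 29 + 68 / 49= 1860863 / 59241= 31.41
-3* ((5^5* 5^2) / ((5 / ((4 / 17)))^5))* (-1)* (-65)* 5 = -24960000 / 1419857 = -17.58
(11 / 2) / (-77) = -1 / 14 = -0.07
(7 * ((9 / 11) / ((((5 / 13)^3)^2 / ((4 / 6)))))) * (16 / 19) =3243615648 / 3265625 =993.26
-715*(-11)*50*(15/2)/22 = 268125/2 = 134062.50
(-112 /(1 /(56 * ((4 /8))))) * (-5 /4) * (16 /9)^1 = 62720 /9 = 6968.89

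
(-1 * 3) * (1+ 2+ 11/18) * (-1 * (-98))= -3185/3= -1061.67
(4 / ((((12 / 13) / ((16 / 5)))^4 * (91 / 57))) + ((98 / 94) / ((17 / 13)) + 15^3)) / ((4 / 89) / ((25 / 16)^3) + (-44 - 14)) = -392453503901275 / 6088753402263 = -64.46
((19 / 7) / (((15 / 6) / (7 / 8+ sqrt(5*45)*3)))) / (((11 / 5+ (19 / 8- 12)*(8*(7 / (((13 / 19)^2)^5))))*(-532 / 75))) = 0.00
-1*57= -57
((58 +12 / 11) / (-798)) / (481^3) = -25 / 37571406873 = -0.00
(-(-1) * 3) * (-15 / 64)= -45 / 64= -0.70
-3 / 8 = -0.38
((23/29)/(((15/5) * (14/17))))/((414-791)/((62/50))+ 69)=-0.00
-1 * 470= -470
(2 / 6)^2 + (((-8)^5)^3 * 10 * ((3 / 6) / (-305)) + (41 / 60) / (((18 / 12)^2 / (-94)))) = 576792985034.38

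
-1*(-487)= 487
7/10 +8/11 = 157/110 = 1.43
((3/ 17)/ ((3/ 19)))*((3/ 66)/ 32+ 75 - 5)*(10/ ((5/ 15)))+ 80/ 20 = 2351.11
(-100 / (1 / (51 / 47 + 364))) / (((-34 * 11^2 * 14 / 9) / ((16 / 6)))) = 10295400 / 676753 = 15.21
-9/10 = -0.90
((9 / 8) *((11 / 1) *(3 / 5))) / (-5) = -297 / 200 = -1.48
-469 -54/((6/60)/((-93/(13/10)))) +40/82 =20340483/533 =38162.26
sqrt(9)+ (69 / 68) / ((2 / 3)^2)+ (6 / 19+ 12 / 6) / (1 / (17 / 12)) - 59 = -781963 / 15504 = -50.44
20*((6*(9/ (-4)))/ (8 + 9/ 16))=-4320/ 137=-31.53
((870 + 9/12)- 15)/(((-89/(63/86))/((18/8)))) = -1940841/122464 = -15.85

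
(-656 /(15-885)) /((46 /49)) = 8036 /10005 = 0.80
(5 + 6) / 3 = 11 / 3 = 3.67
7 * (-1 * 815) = -5705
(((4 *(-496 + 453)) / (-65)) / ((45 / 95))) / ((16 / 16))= 3268 / 585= 5.59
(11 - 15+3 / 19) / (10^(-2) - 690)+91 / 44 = 119620471 / 57683164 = 2.07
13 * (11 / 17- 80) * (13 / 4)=-227981 / 68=-3352.66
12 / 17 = 0.71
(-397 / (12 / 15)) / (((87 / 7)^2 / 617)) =-60012505 / 30276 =-1982.18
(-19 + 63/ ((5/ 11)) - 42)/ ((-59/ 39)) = -15132/ 295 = -51.29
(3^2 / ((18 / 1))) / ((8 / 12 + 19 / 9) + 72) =9 / 1346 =0.01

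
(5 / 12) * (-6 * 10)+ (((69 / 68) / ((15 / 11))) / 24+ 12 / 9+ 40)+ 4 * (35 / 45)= 19.48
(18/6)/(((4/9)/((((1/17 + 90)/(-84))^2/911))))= 7031883/825642944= 0.01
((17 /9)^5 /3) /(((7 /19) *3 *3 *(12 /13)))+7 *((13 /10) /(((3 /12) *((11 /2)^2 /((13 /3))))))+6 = 13.83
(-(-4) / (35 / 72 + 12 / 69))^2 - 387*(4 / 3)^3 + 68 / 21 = -22011057308 / 25087629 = -877.37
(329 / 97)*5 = 1645 / 97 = 16.96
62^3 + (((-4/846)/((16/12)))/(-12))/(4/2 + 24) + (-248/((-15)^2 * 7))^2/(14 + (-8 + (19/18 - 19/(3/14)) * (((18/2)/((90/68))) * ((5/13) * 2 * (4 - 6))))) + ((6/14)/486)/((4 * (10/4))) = 311918941862522683709/1308780091710000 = 238328.00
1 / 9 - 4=-35 / 9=-3.89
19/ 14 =1.36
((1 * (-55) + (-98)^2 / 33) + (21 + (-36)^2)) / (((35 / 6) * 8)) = 5125 / 154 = 33.28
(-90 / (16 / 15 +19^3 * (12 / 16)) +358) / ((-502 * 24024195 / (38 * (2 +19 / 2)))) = -24147746437 / 1861598089507455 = -0.00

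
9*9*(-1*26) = -2106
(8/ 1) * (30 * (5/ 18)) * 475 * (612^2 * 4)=47442240000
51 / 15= 17 / 5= 3.40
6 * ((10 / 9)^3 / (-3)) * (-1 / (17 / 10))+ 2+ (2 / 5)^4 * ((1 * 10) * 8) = 8770858 / 1549125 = 5.66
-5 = -5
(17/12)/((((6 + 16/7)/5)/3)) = 595/232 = 2.56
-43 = -43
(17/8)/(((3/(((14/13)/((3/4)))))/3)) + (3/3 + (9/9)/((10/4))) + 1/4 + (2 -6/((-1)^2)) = 0.70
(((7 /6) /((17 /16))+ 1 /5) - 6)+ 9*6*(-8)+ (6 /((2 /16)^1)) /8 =-109829 /255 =-430.70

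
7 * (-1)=-7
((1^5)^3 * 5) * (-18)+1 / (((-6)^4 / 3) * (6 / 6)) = -38879 / 432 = -90.00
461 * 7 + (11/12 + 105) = 39995/12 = 3332.92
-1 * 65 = -65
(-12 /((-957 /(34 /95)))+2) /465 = 60746 /14091825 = 0.00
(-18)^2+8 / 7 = 2276 / 7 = 325.14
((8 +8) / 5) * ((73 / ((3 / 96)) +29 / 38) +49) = 725272 / 95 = 7634.44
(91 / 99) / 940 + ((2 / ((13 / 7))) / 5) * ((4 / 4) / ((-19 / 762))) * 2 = -79416631 / 4597164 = -17.28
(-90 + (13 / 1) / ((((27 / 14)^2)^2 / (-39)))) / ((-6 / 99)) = 123395437 / 59049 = 2089.71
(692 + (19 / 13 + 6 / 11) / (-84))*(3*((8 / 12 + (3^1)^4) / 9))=18837.13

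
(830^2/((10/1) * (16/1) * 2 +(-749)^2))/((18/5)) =1722250/5051889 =0.34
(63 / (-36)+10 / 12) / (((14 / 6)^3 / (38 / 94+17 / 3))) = -0.44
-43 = -43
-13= -13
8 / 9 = 0.89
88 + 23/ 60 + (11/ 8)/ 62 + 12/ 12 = 665177/ 7440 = 89.41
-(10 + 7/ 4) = -47/ 4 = -11.75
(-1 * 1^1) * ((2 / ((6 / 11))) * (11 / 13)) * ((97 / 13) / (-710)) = 11737 / 359970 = 0.03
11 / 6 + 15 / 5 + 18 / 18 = 35 / 6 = 5.83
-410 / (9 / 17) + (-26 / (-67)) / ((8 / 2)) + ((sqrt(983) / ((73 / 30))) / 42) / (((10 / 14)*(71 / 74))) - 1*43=-985721 / 1206 + 74*sqrt(983) / 5183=-816.90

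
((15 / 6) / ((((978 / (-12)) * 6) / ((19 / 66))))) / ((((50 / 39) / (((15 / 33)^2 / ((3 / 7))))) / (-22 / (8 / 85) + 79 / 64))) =128646245 / 999719424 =0.13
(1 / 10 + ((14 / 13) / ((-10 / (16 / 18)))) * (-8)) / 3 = 1013 / 3510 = 0.29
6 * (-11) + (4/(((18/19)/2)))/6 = -1744/27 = -64.59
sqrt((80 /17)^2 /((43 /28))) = 160 *sqrt(301) /731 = 3.80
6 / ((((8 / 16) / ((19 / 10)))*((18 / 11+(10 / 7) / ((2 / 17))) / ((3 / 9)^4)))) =2926 / 143235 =0.02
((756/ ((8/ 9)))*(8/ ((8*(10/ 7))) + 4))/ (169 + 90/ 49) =3917403/ 167420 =23.40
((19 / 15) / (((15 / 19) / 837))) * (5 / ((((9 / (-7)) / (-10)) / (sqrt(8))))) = 147713.66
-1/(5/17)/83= -17/415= -0.04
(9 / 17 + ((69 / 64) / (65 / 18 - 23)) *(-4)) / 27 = 0.03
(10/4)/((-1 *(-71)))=5/142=0.04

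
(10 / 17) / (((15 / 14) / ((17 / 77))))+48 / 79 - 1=-0.27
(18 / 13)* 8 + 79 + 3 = 1210 / 13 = 93.08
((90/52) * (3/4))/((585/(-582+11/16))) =-27903/21632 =-1.29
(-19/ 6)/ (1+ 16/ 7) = -133/ 138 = -0.96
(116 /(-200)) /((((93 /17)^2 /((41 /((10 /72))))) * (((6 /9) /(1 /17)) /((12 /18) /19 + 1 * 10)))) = -5.07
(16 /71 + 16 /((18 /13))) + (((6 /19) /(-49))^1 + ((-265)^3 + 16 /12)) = -11071025601179 /594909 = -18609611.89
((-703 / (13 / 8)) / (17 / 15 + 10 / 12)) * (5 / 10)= -84360 / 767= -109.99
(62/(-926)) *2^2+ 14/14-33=-14940/463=-32.27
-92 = -92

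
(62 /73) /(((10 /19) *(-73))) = -589 /26645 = -0.02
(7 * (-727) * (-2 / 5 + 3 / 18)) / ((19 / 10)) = 35623 / 57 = 624.96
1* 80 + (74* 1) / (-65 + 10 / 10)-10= 2203 / 32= 68.84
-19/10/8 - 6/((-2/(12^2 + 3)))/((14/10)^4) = 449069/3920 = 114.56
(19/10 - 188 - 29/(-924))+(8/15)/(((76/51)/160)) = -11306543/87780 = -128.81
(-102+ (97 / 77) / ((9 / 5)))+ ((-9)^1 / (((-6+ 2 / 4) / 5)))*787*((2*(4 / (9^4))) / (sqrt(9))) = -98.68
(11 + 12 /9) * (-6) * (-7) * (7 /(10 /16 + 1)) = 2231.38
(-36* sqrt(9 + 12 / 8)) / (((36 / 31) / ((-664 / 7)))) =10292* sqrt(42) / 7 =9528.54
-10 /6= -5 /3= -1.67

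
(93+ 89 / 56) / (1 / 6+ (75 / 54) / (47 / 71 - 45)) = 37518651 / 53683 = 698.89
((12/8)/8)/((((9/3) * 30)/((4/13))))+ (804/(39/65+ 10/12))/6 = 6271243/67080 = 93.49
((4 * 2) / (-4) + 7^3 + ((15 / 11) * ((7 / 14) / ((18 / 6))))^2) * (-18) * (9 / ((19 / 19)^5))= -13370589 / 242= -55250.37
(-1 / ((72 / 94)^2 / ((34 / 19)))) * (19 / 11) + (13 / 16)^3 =-17269609 / 3649536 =-4.73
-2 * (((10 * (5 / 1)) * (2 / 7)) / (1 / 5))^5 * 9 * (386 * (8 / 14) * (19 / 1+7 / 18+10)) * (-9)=229718250000000000000 / 117649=1952572907547025.47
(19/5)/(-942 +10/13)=-13/3220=-0.00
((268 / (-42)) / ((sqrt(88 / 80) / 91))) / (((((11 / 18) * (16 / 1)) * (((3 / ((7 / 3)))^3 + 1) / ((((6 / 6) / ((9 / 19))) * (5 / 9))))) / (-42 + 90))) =-423605 * sqrt(110) / 4356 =-1019.93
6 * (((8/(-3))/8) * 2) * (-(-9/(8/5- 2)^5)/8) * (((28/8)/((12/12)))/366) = 65625/15616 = 4.20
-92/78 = -46/39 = -1.18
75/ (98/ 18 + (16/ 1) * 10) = 0.45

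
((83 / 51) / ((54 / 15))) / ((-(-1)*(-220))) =-83 / 40392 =-0.00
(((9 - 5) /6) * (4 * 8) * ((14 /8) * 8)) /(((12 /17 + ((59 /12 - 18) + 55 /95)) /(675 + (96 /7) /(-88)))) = -8593433088 /503041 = -17082.97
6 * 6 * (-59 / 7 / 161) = -2124 / 1127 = -1.88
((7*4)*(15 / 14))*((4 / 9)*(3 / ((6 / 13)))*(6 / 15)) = 104 / 3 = 34.67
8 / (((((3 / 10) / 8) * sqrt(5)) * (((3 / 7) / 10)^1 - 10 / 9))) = -26880 * sqrt(5) / 673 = -89.31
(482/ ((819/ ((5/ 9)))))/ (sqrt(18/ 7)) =1205 * sqrt(14)/ 22113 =0.20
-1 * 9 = -9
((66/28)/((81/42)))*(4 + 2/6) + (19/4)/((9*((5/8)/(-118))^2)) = 12702263/675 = 18818.17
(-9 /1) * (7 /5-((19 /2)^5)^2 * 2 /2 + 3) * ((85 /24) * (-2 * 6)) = -4690265683770981 /2048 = -2290168790903.80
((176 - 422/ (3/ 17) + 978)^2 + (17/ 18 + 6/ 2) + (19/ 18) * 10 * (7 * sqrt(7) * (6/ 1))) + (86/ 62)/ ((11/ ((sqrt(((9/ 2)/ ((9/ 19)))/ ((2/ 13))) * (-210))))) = 1531962.58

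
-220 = -220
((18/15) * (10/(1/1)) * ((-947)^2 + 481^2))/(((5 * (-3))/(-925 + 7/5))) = 4167911248/5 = 833582249.60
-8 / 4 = -2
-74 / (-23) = 74 / 23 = 3.22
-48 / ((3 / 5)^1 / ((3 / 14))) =-120 / 7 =-17.14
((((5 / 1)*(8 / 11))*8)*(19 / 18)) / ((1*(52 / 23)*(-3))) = -17480 / 3861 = -4.53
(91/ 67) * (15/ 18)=1.13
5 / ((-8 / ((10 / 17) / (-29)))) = 25 / 1972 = 0.01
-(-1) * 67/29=67/29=2.31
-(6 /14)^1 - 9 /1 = -66 /7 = -9.43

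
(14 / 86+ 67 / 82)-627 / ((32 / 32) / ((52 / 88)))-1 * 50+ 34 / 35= -25826548 / 61705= -418.55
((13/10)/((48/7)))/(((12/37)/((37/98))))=17797/80640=0.22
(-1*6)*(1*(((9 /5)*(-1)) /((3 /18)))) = 324 /5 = 64.80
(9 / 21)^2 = 9 / 49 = 0.18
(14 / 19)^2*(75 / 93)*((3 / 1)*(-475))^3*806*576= -588205800000000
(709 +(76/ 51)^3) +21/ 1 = 97274206/ 132651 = 733.31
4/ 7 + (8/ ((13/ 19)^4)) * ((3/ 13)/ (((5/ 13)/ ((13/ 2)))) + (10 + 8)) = 799699592/ 999635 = 799.99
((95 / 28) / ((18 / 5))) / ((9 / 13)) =6175 / 4536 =1.36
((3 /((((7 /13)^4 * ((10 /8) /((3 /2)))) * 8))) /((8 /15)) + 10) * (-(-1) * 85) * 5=654273475 /76832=8515.64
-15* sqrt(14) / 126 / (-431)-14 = -14+5* sqrt(14) / 18102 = -14.00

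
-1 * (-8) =8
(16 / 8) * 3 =6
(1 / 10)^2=1 / 100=0.01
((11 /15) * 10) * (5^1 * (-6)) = -220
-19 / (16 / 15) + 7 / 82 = -11629 / 656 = -17.73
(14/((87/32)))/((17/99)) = 14784/493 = 29.99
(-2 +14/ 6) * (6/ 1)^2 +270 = 282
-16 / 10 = -8 / 5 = -1.60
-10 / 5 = -2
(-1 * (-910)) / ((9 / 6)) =1820 / 3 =606.67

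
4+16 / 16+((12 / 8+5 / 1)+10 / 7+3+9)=349 / 14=24.93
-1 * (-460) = 460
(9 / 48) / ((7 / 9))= 27 / 112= 0.24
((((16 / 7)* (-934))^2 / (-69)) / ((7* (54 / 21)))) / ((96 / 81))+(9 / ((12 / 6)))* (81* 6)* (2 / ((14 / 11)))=383753 / 1127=340.51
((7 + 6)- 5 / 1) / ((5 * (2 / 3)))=12 / 5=2.40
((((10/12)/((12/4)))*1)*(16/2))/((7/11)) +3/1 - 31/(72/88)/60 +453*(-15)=-25662947/3780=-6789.14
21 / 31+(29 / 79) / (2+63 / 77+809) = 14824759 / 21869570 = 0.68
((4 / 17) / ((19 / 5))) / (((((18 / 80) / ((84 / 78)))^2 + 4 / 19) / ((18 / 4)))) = 28224000 / 25746347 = 1.10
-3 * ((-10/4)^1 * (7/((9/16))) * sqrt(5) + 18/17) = -54/17 + 280 * sqrt(5)/3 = 205.52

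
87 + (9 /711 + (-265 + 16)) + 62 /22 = -138318 /869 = -159.17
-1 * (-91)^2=-8281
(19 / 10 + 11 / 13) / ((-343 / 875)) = -1275 / 182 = -7.01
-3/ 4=-0.75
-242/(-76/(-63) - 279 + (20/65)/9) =198198/227485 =0.87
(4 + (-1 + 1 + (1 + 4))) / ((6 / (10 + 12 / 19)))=303 / 19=15.95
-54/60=-9/10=-0.90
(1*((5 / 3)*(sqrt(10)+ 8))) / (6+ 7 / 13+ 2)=65*sqrt(10) / 333+ 520 / 333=2.18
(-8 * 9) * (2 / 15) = -48 / 5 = -9.60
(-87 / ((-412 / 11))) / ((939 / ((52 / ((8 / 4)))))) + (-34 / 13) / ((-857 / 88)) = 239119903 / 718349398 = 0.33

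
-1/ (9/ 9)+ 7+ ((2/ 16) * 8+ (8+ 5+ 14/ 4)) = 47/ 2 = 23.50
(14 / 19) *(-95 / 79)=-70 / 79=-0.89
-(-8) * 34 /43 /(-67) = -272 /2881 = -0.09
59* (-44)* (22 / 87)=-57112 / 87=-656.46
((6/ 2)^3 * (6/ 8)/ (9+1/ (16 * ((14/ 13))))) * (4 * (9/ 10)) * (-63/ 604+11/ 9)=13782636/ 1531895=9.00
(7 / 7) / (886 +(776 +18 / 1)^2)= 1 / 631322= 0.00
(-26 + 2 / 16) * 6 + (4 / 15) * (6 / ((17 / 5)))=-10525 / 68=-154.78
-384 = -384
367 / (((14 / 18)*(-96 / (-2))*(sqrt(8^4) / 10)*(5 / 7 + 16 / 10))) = 9175 / 13824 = 0.66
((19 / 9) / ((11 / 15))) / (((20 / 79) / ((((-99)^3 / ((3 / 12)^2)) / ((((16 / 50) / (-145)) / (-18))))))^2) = 720171693936247588509375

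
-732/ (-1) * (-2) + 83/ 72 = -105325/ 72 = -1462.85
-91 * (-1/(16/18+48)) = 819/440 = 1.86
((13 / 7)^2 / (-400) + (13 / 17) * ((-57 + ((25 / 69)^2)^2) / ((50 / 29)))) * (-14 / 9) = 190948149675881 / 4855297318200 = 39.33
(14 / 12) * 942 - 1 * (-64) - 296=867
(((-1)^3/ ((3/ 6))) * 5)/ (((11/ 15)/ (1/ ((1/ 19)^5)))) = -371414850/ 11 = -33764986.36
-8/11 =-0.73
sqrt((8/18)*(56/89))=4*sqrt(1246)/267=0.53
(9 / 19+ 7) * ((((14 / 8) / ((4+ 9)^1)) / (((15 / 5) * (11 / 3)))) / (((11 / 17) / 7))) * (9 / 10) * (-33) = -1596861 / 54340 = -29.39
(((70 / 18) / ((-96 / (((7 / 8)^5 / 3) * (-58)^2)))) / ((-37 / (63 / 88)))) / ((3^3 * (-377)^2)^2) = 4117715 / 134512845824829947904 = 0.00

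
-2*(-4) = 8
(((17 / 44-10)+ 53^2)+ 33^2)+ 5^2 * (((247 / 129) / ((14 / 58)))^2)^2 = 3009581857659106109 / 29255240840364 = 102873.26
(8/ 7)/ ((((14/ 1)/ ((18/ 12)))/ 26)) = 156/ 49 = 3.18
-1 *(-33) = 33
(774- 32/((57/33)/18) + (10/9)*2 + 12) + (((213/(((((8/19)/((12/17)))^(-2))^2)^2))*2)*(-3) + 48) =5970955691052998/12381017456889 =482.27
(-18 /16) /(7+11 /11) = -9 /64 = -0.14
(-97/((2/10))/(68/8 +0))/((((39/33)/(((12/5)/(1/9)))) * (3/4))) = -307296/221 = -1390.48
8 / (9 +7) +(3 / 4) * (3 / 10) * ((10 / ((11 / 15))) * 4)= 281 / 22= 12.77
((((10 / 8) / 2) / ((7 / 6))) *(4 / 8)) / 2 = 15 / 112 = 0.13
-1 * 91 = -91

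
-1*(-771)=771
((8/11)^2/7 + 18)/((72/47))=359785/30492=11.80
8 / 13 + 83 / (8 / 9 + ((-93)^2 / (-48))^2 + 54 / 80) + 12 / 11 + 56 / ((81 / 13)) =3564858461116 / 333273222711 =10.70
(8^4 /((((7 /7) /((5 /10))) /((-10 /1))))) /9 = -20480 /9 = -2275.56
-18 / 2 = -9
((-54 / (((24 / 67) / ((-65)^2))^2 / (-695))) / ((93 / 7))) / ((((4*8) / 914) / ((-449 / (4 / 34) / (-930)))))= 271973966236736798125 / 5904384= 46063055220787.94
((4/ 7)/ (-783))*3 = -4/ 1827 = -0.00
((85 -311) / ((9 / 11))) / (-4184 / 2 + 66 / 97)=120571 / 912861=0.13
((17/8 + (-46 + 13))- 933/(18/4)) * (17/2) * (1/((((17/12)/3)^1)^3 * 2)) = -2778462/289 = -9614.06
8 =8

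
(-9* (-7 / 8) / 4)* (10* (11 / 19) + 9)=17703 / 608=29.12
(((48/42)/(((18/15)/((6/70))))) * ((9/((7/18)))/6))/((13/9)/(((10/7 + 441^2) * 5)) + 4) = 6616292220/84051447193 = 0.08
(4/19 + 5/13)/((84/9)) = 63/988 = 0.06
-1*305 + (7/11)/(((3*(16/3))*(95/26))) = -2549709/8360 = -304.99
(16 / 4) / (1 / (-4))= -16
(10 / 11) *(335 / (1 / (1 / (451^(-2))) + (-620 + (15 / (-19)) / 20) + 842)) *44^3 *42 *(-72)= -353440393.95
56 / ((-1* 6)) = -28 / 3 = -9.33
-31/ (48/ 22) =-341/ 24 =-14.21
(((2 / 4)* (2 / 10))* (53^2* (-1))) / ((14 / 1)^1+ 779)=-2809 / 7930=-0.35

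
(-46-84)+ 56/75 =-9694/75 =-129.25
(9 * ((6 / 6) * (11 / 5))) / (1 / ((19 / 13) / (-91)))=-1881 / 5915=-0.32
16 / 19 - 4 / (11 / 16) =-4.98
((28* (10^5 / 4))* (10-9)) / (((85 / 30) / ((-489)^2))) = 1004308200000 / 17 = 59076952941.18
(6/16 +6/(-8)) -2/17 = -67/136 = -0.49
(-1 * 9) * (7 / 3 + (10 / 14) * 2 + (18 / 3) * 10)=-4017 / 7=-573.86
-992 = -992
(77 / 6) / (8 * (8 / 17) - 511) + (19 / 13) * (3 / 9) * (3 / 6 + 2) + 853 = 287262425 / 336297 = 854.19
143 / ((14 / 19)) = 2717 / 14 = 194.07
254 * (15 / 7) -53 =3439 / 7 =491.29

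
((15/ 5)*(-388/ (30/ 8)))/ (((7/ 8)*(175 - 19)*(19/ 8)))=-0.96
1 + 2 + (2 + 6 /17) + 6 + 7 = 312 /17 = 18.35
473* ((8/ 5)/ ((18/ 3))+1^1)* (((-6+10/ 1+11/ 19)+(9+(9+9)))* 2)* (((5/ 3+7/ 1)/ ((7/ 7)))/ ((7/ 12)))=3935360/ 7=562194.29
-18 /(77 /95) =-1710 /77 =-22.21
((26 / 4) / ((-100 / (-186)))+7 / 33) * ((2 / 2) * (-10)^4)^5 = 40597000000000000000000 / 33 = 1230212121212121212121.21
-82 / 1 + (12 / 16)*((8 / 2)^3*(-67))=-3298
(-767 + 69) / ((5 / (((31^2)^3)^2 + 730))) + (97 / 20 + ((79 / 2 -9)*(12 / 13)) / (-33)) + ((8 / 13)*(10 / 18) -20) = -566062366327706726783077 / 5148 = -109957724616881648559.26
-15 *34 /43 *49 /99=-8330 /1419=-5.87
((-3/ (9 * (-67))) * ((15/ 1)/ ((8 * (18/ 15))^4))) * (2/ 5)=0.00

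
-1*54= -54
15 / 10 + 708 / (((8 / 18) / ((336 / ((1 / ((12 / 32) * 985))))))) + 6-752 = 395412971 / 2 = 197706485.50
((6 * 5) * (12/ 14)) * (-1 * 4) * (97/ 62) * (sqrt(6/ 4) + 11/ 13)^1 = -17460 * sqrt(6)/ 217 -384120/ 2821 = -333.25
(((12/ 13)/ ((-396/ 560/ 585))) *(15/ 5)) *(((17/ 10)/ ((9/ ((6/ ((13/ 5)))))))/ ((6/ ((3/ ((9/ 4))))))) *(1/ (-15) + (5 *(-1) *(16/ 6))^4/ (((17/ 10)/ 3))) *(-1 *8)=1146878629120/ 11583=99013953.99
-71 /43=-1.65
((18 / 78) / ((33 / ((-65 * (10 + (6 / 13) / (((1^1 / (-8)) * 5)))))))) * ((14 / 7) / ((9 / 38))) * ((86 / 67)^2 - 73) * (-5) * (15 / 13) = -14633.83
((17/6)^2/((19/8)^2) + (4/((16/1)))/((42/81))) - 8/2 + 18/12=-108193/181944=-0.59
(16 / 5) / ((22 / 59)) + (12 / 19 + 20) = 30528 / 1045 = 29.21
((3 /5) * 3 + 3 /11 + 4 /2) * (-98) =-21952 /55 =-399.13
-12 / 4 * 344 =-1032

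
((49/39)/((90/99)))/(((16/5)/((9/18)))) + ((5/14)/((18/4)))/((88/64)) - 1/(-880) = 792221/2882880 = 0.27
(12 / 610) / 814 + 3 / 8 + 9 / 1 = 9310149 / 993080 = 9.38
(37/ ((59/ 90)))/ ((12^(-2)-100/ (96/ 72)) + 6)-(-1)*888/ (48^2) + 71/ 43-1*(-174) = 84794867495/ 483937824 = 175.22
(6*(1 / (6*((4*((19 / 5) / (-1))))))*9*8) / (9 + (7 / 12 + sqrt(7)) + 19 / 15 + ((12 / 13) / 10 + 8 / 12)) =-25426440 / 59078011 + 2190240*sqrt(7) / 59078011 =-0.33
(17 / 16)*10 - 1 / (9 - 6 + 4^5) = 87287 / 8216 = 10.62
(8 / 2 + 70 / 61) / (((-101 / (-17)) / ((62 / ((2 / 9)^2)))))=6701859 / 6161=1087.79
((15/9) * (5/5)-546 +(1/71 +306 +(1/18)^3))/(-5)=98681257/2070360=47.66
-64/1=-64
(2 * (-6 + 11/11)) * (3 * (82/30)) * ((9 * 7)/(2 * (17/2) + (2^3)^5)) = -5166/32785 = -0.16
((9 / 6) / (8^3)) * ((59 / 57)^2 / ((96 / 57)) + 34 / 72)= 6065 / 1867776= 0.00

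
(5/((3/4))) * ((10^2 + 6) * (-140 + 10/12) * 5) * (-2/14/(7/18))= 180632.65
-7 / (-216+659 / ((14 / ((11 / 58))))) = 5684 / 168143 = 0.03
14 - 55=-41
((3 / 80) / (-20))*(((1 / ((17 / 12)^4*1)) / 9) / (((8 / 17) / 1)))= -27 / 245650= -0.00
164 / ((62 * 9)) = 82 / 279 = 0.29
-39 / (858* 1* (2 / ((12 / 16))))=-3 / 176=-0.02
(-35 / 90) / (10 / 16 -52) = 28 / 3699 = 0.01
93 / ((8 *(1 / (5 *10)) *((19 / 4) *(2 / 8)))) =9300 / 19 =489.47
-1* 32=-32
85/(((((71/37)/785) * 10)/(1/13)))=493765/1846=267.48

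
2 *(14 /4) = 7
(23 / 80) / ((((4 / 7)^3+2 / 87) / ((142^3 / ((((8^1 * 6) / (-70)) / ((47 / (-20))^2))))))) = -1266160485860333 / 40025600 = -31633766.54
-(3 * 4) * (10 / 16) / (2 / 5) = -75 / 4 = -18.75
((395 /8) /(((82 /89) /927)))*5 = 162943425 /656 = 248389.37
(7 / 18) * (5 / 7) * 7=35 / 18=1.94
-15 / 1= -15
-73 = -73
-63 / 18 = -7 / 2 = -3.50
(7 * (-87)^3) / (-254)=4609521 / 254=18147.72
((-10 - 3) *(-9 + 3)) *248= 19344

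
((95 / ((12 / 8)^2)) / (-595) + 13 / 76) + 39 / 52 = 34597 / 40698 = 0.85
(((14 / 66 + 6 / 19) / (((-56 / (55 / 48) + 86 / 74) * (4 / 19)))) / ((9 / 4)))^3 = -229614424152875 / 18014748981086130993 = -0.00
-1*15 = -15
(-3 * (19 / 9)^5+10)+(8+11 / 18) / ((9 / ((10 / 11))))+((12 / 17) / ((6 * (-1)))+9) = -390328315 / 3680721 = -106.05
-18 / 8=-9 / 4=-2.25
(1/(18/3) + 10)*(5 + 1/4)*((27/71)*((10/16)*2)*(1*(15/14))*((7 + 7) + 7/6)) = 3746925/9088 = 412.29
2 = 2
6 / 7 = 0.86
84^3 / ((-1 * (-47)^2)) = -592704 / 2209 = -268.31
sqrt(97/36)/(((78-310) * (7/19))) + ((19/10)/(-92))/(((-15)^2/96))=-19 * sqrt(97)/9744-76/8625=-0.03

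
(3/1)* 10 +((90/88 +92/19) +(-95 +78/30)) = -236317/4180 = -56.54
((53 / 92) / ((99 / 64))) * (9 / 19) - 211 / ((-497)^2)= 208449355 / 1187372263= 0.18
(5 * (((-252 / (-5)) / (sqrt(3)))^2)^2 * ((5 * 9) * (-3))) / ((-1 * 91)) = 1728324864 / 325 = 5317922.66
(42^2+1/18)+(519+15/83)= 3411155/1494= 2283.24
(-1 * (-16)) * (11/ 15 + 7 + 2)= 2336/ 15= 155.73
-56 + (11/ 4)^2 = -775/ 16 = -48.44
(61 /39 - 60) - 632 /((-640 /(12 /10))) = -446557 /7800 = -57.25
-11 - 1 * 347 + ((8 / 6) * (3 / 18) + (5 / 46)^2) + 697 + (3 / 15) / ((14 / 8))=226189231 / 666540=339.35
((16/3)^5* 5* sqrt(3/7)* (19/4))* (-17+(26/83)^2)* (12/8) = -1449854894080* sqrt(21)/3906063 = -1700963.30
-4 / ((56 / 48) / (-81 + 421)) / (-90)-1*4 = 188 / 21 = 8.95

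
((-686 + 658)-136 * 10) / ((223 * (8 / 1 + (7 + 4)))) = -0.33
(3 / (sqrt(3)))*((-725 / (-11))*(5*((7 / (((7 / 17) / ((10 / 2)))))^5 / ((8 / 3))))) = 48252952734375*sqrt(3) / 88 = 949733701717.69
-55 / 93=-0.59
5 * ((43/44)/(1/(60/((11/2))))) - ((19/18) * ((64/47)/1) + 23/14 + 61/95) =3375314923/68073390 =49.58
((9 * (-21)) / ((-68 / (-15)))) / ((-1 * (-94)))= -2835 / 6392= -0.44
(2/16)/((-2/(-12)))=3/4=0.75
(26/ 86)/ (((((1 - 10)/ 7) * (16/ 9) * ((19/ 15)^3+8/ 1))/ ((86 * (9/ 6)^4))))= -3553875/ 619136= -5.74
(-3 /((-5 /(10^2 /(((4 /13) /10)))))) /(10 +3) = 150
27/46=0.59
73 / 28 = 2.61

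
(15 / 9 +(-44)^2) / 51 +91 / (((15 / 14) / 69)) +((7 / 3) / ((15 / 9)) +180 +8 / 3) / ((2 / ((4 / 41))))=185284733 / 31365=5907.37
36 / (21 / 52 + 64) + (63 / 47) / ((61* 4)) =21679083 / 38406332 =0.56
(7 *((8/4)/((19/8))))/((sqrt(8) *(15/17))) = 476 *sqrt(2)/285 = 2.36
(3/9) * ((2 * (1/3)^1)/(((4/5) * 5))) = 0.06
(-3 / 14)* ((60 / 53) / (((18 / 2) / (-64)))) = 640 / 371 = 1.73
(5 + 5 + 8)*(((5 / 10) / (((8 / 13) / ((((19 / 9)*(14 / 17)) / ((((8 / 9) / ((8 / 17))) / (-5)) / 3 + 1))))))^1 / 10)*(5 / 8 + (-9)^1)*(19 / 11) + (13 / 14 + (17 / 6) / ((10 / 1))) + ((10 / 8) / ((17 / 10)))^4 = -29560699870883 / 728516933760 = -40.58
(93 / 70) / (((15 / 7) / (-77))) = -2387 / 50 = -47.74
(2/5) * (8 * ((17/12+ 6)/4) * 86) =7654/15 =510.27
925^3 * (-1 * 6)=-4748718750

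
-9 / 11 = -0.82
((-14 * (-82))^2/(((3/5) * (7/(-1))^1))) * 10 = -9413600/3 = -3137866.67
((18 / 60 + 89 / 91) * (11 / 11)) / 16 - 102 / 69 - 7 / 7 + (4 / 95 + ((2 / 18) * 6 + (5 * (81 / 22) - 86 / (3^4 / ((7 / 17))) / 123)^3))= 51297448616017895381661530615 / 8229397080470825787431904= 6233.44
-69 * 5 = -345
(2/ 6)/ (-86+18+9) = -1/ 177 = -0.01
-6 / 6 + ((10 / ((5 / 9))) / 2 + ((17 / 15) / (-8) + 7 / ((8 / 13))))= 19.23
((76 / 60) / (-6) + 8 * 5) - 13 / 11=38221 / 990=38.61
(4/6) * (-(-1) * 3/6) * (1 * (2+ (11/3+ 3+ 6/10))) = 139/45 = 3.09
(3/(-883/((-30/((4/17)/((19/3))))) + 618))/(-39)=-1615/12997868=-0.00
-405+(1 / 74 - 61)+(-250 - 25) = -54833 / 74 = -740.99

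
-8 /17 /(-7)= 0.07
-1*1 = -1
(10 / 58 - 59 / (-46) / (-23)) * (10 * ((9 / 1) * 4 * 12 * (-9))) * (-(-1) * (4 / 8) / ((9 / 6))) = -23191920 / 15341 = -1511.76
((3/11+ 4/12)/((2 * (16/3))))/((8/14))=35/352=0.10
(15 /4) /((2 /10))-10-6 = 11 /4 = 2.75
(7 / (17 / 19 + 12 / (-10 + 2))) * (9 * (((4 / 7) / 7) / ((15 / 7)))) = -456 / 115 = -3.97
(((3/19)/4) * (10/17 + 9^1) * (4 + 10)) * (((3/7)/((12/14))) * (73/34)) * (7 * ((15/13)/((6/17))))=8745765/67184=130.18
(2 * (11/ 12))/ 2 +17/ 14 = 179/ 84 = 2.13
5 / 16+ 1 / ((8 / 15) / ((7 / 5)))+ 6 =143 / 16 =8.94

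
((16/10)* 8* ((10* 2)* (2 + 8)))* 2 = 5120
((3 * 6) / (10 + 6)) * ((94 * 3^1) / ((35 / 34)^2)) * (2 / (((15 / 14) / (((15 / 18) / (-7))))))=-81498 / 1225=-66.53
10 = 10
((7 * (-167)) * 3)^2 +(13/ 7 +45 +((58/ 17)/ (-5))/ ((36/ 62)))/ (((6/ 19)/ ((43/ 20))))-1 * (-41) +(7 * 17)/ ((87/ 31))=229205047917311/ 18635400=12299443.42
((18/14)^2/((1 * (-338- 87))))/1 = -81/20825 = -0.00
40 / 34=20 / 17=1.18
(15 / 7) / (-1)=-15 / 7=-2.14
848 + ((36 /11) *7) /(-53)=494132 /583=847.57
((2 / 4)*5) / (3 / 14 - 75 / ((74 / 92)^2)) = -47915 / 2217693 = -0.02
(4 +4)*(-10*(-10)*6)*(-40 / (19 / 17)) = -3264000 / 19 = -171789.47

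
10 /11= 0.91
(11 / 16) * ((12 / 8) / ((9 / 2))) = 0.23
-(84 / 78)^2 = -196 / 169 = -1.16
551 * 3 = 1653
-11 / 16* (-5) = 55 / 16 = 3.44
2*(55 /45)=22 /9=2.44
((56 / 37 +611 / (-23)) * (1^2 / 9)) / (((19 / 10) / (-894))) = 63530620 / 48507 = 1309.72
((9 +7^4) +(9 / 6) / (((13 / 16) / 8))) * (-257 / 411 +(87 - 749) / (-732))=220543673 / 325923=676.67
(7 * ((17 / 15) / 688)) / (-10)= -0.00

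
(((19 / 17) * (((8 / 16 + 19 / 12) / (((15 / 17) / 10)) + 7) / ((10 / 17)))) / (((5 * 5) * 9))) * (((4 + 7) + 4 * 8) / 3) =450167 / 121500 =3.71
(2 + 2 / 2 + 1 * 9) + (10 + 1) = 23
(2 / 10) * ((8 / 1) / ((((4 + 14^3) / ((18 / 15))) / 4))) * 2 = 32 / 5725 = 0.01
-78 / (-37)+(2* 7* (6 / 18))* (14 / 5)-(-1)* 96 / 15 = 11974 / 555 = 21.57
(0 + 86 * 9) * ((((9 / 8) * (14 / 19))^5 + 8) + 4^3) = 71033952019005 / 1267762688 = 56030.95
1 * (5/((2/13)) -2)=61/2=30.50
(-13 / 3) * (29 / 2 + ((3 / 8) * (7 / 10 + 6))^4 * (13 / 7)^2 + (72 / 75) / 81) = -107046071440919 / 162570240000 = -658.46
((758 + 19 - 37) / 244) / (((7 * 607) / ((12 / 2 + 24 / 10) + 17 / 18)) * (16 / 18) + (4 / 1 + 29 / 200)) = 31117000 / 4189552529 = 0.01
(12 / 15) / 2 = 2 / 5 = 0.40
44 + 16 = 60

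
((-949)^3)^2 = 730461405459781801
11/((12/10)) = 55/6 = 9.17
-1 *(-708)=708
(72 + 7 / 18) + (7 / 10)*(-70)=421 / 18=23.39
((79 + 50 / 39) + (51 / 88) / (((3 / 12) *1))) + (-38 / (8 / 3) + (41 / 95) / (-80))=222831511 / 3260400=68.34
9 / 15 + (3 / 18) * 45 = 81 / 10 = 8.10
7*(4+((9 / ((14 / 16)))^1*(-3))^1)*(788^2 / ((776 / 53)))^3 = -13087985405039209992032 / 912673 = -14340278944418439.02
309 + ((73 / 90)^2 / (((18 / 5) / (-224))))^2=26369602669 / 13286025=1984.76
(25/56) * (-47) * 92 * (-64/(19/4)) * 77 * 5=190256000/19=10013473.68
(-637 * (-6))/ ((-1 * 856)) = -1911/ 428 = -4.46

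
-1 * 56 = -56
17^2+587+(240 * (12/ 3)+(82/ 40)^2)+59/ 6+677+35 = 2562.04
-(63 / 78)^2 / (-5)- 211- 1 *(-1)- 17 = -766819 / 3380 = -226.87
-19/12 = -1.58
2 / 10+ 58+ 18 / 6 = 306 / 5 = 61.20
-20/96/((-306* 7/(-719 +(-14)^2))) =-0.05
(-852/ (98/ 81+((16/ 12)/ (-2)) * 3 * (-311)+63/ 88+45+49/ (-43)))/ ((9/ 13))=-377204256/ 204679157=-1.84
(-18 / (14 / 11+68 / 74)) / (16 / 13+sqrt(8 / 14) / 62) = -7695688 / 1153133+57629 * sqrt(7) / 2306266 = -6.61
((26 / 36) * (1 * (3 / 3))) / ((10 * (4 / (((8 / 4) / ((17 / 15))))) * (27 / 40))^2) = 650 / 210681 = 0.00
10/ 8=1.25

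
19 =19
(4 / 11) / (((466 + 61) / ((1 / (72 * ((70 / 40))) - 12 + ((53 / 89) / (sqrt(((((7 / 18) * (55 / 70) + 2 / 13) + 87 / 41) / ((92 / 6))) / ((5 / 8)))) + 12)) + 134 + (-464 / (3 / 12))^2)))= 212 * sqrt(9108007935) / 25554677423 + 868107242 / 365211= 2377.00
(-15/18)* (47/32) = -235/192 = -1.22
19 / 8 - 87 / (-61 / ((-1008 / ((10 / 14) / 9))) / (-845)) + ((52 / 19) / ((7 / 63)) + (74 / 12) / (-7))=2980373290877 / 194712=15306572.22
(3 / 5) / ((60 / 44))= 11 / 25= 0.44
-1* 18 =-18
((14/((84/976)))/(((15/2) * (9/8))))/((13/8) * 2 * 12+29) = 1952/6885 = 0.28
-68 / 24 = -17 / 6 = -2.83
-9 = -9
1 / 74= 0.01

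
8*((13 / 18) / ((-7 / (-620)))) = 32240 / 63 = 511.75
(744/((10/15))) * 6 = 6696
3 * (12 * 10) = 360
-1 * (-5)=5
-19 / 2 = -9.50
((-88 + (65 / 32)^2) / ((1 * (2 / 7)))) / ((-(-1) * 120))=-200403 / 81920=-2.45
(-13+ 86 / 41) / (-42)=149 / 574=0.26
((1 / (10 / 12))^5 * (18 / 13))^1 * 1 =139968 / 40625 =3.45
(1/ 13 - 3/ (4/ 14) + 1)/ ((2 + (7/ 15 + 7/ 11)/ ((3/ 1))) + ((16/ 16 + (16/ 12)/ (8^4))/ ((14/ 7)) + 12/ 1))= -17740800/ 27991639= -0.63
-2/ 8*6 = -3/ 2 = -1.50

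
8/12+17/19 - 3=-82/57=-1.44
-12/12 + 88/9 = 79/9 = 8.78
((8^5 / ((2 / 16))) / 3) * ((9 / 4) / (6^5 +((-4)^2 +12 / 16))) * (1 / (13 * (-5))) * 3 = -2359296 / 2026115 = -1.16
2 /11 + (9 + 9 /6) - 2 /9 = 10.46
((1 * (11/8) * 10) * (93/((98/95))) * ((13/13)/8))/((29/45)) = 21866625/90944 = 240.44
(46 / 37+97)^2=13213225 / 1369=9651.73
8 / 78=4 / 39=0.10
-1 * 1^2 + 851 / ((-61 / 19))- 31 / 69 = -266.51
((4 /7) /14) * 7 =2 /7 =0.29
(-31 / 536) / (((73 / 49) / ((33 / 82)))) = -50127 / 3208496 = -0.02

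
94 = 94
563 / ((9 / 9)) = 563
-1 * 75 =-75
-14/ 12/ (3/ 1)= -7/ 18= -0.39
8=8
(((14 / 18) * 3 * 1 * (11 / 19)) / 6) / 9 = 77 / 3078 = 0.03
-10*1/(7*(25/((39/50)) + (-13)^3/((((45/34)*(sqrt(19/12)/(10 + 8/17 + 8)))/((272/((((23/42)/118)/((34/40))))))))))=765603515625/24638890916322190752078022811 + 548662585948152000*sqrt(57)/3519841559474598678868288973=0.00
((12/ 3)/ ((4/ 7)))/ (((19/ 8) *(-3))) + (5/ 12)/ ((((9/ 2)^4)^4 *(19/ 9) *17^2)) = -3332142081819717496/ 3391644618995152977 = -0.98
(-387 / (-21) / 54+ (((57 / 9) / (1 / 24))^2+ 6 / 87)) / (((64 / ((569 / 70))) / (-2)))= -9607396007 / 1636992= -5868.93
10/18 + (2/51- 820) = -125369/153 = -819.41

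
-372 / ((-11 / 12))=4464 / 11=405.82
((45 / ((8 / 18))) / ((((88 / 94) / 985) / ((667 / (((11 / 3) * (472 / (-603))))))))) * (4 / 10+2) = -13573903670055 / 228448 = -59417914.23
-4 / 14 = -2 / 7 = -0.29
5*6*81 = 2430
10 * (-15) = -150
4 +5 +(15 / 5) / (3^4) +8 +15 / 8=4085 / 216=18.91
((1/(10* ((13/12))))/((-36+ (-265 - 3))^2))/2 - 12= -72084477/6007040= -12.00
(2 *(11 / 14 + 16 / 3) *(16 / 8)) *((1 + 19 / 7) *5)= 66820 / 147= 454.56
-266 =-266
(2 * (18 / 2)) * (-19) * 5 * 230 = -393300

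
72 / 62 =1.16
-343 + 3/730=-250387/730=-343.00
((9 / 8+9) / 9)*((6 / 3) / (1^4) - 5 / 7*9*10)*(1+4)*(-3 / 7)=14715 / 98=150.15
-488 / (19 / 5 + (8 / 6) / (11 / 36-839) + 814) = -1207720 / 2023917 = -0.60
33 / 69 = 11 / 23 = 0.48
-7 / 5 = -1.40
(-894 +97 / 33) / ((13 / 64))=-1881920 / 429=-4386.76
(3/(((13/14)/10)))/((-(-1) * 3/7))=980/13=75.38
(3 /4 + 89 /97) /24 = 647 /9312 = 0.07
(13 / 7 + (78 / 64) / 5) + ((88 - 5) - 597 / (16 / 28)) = -1074807 / 1120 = -959.65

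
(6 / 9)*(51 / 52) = 17 / 26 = 0.65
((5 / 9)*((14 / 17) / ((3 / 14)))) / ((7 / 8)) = 1120 / 459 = 2.44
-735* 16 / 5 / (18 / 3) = -392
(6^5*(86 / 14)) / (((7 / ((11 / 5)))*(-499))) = -3678048 / 122255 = -30.09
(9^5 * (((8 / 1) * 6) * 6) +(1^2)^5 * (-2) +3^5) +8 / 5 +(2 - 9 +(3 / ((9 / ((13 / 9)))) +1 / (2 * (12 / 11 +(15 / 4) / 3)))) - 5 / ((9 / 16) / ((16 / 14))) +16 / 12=1655312052281 / 97335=17006339.47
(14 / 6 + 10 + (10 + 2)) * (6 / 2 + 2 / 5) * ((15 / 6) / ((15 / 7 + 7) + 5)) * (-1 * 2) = -8687 / 297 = -29.25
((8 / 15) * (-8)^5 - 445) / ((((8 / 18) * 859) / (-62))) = 2910.38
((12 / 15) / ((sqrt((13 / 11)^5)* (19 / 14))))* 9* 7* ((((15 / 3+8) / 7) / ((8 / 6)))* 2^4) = 731808* sqrt(143) / 16055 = 545.07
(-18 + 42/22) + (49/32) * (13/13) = -5125/352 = -14.56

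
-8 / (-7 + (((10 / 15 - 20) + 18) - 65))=6 / 55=0.11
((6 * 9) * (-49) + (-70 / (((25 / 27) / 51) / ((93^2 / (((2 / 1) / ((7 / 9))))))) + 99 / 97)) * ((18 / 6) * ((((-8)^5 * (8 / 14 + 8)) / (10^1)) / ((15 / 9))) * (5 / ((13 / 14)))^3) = 21817926621037854720 / 213109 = 102379189152207.81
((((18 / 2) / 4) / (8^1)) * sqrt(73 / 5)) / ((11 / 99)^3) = 6561 * sqrt(365) / 160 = 783.42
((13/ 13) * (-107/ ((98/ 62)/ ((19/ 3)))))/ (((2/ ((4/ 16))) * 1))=-63023/ 1176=-53.59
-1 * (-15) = 15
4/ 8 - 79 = -157/ 2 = -78.50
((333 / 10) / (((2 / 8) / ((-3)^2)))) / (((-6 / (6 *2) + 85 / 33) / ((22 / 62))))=204.93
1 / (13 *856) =1 / 11128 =0.00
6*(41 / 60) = 41 / 10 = 4.10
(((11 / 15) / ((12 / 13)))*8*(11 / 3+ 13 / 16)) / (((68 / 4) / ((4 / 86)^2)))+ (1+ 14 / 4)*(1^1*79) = 7016575 / 19737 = 355.50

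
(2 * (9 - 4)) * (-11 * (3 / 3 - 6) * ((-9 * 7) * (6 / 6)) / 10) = -3465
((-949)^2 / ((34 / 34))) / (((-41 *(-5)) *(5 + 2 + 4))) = 900601 / 2255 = 399.38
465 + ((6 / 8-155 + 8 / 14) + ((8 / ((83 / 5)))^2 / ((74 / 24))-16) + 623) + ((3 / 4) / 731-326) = 772657008602 / 1304287481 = 592.40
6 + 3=9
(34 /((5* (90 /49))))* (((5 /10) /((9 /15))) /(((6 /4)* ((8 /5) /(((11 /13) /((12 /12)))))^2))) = 503965 /876096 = 0.58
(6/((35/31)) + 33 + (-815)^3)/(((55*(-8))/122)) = 288942005956/1925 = 150099743.35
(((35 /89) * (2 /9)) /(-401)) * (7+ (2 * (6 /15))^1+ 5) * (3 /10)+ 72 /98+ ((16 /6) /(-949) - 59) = -1450524755213 /24893612835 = -58.27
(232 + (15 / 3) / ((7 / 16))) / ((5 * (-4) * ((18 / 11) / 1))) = -781 / 105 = -7.44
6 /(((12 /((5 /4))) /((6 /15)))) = 1 /4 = 0.25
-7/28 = -1/4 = -0.25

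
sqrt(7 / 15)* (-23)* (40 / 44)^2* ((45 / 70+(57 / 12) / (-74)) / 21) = -12535* sqrt(105) / 358974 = -0.36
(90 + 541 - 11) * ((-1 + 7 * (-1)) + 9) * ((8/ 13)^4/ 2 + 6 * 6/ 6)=107516680/ 28561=3764.46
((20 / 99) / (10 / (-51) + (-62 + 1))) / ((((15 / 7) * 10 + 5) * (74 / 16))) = -3808 / 140997417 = -0.00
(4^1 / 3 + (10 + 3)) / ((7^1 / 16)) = 688 / 21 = 32.76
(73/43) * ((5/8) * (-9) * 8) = -3285/43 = -76.40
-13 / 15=-0.87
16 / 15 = 1.07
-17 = -17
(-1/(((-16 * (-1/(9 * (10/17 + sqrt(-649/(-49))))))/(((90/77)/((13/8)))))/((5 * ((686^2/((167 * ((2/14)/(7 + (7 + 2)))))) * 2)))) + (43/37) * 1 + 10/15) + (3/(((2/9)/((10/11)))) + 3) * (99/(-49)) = -4356374400 * sqrt(649)/23881- 236952360427235/315444129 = -5398409.92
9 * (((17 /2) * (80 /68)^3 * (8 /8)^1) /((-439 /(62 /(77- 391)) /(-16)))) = -17856000 /19918747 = -0.90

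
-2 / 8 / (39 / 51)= -17 / 52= -0.33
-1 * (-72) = 72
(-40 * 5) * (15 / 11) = -3000 / 11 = -272.73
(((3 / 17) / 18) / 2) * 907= 907 / 204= 4.45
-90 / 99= -10 / 11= -0.91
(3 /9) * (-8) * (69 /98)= -92 /49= -1.88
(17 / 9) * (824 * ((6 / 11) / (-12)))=-7004 / 99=-70.75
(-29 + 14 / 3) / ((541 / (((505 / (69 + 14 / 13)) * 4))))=-1916980 / 1478553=-1.30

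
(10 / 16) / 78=5 / 624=0.01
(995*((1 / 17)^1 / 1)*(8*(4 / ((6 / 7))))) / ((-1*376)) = -13930 / 2397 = -5.81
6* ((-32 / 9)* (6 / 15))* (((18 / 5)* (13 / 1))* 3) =-29952 / 25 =-1198.08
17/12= 1.42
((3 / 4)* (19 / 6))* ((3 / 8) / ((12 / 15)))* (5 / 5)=285 / 256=1.11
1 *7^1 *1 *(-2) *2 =-28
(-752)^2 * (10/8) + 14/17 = 12016974/17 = 706880.82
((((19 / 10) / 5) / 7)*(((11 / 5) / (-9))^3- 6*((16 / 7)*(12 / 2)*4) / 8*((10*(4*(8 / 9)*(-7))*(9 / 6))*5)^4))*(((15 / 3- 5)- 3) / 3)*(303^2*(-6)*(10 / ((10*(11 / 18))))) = -17645152754073600515946178 / 721875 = -24443501650664727987.46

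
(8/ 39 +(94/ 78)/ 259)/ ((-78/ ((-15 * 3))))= 815/ 6734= 0.12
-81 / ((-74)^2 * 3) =-27 / 5476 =-0.00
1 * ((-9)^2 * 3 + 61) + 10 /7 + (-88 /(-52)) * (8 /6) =307.68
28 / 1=28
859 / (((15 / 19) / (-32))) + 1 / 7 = -3655889 / 105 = -34817.99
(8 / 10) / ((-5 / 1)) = -4 / 25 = -0.16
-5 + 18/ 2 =4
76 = 76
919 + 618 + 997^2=995546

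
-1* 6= -6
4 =4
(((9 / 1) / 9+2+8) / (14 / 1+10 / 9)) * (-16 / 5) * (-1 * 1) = 198 / 85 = 2.33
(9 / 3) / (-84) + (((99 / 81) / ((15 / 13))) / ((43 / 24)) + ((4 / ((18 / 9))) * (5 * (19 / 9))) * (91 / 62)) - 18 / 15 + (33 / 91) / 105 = 4637925269 / 152841780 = 30.34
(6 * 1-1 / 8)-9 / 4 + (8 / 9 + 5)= 685 / 72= 9.51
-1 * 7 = -7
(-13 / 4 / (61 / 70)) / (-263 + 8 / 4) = 455 / 31842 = 0.01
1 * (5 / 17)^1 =5 / 17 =0.29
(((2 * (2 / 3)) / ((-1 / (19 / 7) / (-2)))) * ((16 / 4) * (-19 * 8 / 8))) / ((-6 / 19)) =109744 / 63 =1741.97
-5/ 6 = -0.83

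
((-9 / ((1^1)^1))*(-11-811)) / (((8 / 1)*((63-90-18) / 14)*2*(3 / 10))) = -959 / 2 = -479.50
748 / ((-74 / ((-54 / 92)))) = 5049 / 851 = 5.93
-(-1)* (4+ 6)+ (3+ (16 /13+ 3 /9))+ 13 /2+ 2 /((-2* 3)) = 539 /26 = 20.73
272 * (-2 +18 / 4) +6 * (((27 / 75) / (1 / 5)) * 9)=3886 / 5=777.20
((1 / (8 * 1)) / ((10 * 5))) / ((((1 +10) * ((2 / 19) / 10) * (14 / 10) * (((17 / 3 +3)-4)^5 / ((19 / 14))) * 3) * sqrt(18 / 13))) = 9747 * sqrt(26) / 18552776704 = 0.00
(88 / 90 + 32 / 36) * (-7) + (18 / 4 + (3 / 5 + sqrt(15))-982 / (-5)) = 192.31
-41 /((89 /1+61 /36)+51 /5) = -7380 /18161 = -0.41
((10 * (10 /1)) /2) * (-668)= -33400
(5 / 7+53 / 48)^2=373321 / 112896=3.31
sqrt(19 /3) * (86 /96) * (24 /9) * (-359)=-15437 * sqrt(57) /54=-2158.27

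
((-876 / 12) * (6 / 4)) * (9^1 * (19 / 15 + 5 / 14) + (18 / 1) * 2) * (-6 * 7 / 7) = 2327751 / 70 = 33253.59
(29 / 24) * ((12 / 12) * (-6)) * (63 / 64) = -1827 / 256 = -7.14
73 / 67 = 1.09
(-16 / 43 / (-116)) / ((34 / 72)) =144 / 21199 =0.01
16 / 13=1.23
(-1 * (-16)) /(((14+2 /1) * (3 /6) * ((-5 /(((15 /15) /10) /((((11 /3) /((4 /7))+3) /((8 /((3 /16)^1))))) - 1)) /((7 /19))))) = 4326 /53675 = 0.08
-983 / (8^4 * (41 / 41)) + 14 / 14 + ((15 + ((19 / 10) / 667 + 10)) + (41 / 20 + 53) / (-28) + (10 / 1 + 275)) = 29527494617 / 95621120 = 308.80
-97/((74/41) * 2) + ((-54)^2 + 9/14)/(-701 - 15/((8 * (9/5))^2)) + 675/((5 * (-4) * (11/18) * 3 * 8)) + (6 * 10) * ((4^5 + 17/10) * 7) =23787841843950361/55222873552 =430760.67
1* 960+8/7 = 6728/7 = 961.14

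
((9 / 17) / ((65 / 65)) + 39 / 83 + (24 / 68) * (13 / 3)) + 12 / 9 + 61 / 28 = 715957 / 118524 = 6.04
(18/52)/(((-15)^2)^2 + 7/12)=54/7897591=0.00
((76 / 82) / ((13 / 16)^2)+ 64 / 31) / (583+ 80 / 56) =5215168 / 878742709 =0.01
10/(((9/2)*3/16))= 320/27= 11.85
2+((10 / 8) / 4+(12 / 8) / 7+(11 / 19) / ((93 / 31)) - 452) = -2868205 / 6384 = -449.28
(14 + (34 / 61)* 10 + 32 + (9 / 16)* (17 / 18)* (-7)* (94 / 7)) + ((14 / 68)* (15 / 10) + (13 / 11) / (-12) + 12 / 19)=25781047 / 10403184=2.48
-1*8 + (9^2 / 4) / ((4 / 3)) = 115 / 16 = 7.19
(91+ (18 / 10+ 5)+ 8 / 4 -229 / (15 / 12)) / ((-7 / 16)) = 6672 / 35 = 190.63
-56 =-56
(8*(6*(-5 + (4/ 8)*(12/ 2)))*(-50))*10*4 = 192000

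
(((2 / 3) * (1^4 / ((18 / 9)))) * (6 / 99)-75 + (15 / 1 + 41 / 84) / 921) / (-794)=21264599 / 225232392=0.09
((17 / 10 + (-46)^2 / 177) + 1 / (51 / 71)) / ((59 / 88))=6640524 / 295885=22.44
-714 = -714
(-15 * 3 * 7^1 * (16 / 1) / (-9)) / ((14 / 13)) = 520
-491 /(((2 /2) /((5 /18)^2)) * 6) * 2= -12275 /972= -12.63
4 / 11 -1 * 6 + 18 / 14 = -335 / 77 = -4.35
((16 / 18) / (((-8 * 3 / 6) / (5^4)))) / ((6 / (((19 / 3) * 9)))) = -11875 / 9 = -1319.44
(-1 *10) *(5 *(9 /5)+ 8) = -170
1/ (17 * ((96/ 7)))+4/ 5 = 0.80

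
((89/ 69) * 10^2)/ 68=2225/ 1173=1.90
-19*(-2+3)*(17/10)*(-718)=115957/5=23191.40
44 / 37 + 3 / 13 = 1.42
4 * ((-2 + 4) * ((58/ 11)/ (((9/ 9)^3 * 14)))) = 232/ 77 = 3.01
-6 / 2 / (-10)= 3 / 10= 0.30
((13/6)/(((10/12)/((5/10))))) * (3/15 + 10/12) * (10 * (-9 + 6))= -403/10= -40.30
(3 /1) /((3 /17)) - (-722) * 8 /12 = 1495 /3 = 498.33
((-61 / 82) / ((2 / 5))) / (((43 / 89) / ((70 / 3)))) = -950075 / 10578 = -89.82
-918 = -918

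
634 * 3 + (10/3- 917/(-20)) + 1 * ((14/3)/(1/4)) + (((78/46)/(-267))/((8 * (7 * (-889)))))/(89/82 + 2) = 63485028899893/32228356930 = 1969.85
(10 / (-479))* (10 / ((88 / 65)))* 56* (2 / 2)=-45500 / 5269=-8.64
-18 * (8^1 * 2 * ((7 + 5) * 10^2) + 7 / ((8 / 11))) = -1383093 / 4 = -345773.25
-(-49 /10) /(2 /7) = 343 /20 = 17.15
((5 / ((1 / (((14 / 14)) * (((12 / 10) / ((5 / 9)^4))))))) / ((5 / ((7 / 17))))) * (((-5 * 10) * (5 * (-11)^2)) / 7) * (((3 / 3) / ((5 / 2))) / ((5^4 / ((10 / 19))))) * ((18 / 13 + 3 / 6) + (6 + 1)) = -4401276264 / 65609375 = -67.08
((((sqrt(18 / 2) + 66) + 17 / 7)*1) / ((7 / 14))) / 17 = 1000 / 119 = 8.40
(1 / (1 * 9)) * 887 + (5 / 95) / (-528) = 2966125 / 30096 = 98.56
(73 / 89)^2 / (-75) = -5329 / 594075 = -0.01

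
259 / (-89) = -259 / 89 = -2.91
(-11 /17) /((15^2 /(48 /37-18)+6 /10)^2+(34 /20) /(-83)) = -968601700 /247949837129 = -0.00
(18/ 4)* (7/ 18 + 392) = 7063/ 4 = 1765.75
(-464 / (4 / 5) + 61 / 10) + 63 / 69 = -572.99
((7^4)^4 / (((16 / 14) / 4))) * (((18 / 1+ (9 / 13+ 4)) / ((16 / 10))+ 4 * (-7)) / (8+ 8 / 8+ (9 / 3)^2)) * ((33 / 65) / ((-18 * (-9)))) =-1225730178198593683 / 4380480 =-279816407836.26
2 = 2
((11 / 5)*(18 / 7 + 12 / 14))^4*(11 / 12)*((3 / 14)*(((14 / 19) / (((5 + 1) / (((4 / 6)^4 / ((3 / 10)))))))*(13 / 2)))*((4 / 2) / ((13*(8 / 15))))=329832448 / 3421425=96.40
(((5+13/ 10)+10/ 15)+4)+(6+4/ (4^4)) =16303/ 960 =16.98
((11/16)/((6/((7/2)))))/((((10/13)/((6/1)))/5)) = 1001/64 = 15.64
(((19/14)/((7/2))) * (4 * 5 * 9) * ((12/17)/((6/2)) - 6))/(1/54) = -369360/17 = -21727.06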